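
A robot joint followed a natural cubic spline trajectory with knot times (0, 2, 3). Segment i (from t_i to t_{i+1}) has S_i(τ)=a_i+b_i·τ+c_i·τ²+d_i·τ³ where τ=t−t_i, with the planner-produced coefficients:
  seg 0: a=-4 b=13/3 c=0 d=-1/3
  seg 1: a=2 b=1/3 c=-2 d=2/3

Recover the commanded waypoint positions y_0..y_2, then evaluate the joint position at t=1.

y_0=-4 y_1=2 y_2=1
S(1) = 0

y_0 = S_0(0) = a_0 = -4
y_1 = S_1(0) = a_1 = 2
y_2 = S_1(1) = 1
t_q=1 is in segment 0 (τ=1); S_0(τ)=0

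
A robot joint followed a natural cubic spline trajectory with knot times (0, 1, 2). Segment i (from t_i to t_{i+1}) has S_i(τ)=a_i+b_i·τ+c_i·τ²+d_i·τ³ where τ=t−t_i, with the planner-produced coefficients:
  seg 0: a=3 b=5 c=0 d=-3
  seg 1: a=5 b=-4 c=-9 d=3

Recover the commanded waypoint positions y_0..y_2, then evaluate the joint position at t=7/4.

y_0 = S_0(0) = a_0 = 3
y_1 = S_1(0) = a_1 = 5
y_2 = S_1(1) = -5
t_q=7/4 is in segment 1 (τ=3/4); S_1(τ)=-115/64

y_0=3 y_1=5 y_2=-5
S(7/4) = -115/64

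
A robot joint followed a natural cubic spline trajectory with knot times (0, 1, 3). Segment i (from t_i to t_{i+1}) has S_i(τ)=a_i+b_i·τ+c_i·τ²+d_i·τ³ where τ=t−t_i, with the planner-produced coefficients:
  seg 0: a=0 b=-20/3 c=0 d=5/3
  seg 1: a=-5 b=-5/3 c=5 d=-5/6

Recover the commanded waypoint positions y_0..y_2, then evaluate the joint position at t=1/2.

y_0 = S_0(0) = a_0 = 0
y_1 = S_1(0) = a_1 = -5
y_2 = S_1(2) = 5
t_q=1/2 is in segment 0 (τ=1/2); S_0(τ)=-25/8

y_0=0 y_1=-5 y_2=5
S(1/2) = -25/8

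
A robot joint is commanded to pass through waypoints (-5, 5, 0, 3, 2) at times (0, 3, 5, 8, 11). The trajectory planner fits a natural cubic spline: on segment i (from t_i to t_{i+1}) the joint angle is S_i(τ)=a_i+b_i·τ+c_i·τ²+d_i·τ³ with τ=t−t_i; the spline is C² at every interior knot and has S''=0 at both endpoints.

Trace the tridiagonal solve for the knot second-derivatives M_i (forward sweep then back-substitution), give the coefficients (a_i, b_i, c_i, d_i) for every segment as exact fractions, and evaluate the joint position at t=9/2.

Δ: Δ0=10/3, Δ1=-5/2, Δ2=1, Δ3=-1/3
row 1: diag=10, rhs=-35; c'=1/5, d'=-7/2
row 2: denom=10−2·1/5=48/5; d'=(21−2·-7/2)/(48/5)=35/12
row 3: denom=12−3·5/16=177/16; d'=(-8−3·35/12)/(177/16)=-268/177
back: M3=-268/177
back: M2=35/12−5/16·-268/177=200/59
back: M1=-7/2−1/5·200/59=-493/118
M: M0=0, M1=-493/118, M2=200/59, M3=-268/177, M4=0
seg 0: a=-5, c=M0/2=0, d=(M1−M0)/(6·3)=-493/2124, b=Δ0−h0·(2M0+M1)/6=3839/708
seg 1: a=5, c=M1/2=-493/236, d=(M2−M1)/(6·2)=893/1416, b=Δ1−h1·(2M1+M2)/6=-299/354
seg 2: a=0, c=M2/2=100/59, d=(M3−M2)/(6·3)=-434/1593, b=Δ2−h2·(2M2+M3)/6=-289/177
seg 3: a=3, c=M3/2=-134/177, d=(M4−M3)/(6·3)=134/1593, b=Δ3−h3·(2M3+M4)/6=209/177
t_q=9/2 → seg 1, τ=3/2; S=5+-299/354·τ+-493/236·τ²+893/1416·τ³=4385/3776

  seg 0: a=-5 b=3839/708 c=0 d=-493/2124
  seg 1: a=5 b=-299/354 c=-493/236 d=893/1416
  seg 2: a=0 b=-289/177 c=100/59 d=-434/1593
  seg 3: a=3 b=209/177 c=-134/177 d=134/1593
S(9/2) = 4385/3776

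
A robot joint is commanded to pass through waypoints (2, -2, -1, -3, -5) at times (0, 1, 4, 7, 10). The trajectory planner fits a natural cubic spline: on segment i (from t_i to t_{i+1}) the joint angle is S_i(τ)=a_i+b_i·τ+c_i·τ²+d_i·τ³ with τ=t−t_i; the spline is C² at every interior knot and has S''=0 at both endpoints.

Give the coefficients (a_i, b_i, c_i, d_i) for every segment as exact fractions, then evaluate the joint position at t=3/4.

Δ: Δ0=-4, Δ1=1/3, Δ2=-2/3, Δ3=-2/3
row 1: diag=8, rhs=26; c'=3/8, d'=13/4
row 2: denom=12−3·3/8=87/8; d'=(-6−3·13/4)/(87/8)=-42/29
row 3: denom=12−3·8/29=324/29; d'=(0−3·-42/29)/(324/29)=7/18
back: M3=7/18
back: M2=-42/29−8/29·7/18=-14/9
back: M1=13/4−3/8·-14/9=23/6
M: M0=0, M1=23/6, M2=-14/9, M3=7/18, M4=0
seg 0: a=2, c=M0/2=0, d=(M1−M0)/(6·1)=23/36, b=Δ0−h0·(2M0+M1)/6=-167/36
seg 1: a=-2, c=M1/2=23/12, d=(M2−M1)/(6·3)=-97/324, b=Δ1−h1·(2M1+M2)/6=-49/18
seg 2: a=-1, c=M2/2=-7/9, d=(M3−M2)/(6·3)=35/324, b=Δ2−h2·(2M2+M3)/6=25/36
seg 3: a=-3, c=M3/2=7/36, d=(M4−M3)/(6·3)=-7/324, b=Δ3−h3·(2M3+M4)/6=-19/18
t_q=3/4 → seg 0, τ=3/4; S=2+-167/36·τ+0·τ²+23/36·τ³=-929/768

  seg 0: a=2 b=-167/36 c=0 d=23/36
  seg 1: a=-2 b=-49/18 c=23/12 d=-97/324
  seg 2: a=-1 b=25/36 c=-7/9 d=35/324
  seg 3: a=-3 b=-19/18 c=7/36 d=-7/324
S(3/4) = -929/768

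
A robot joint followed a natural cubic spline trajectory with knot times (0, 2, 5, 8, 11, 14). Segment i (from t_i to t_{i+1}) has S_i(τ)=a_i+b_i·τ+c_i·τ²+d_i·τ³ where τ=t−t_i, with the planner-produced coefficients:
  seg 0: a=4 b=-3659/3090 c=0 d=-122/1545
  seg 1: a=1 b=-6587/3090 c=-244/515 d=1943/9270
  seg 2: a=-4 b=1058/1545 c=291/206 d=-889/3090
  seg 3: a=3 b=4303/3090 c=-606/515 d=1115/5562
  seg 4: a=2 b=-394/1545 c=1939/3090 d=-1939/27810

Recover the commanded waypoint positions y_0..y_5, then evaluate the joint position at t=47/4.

y_0 = S_0(0) = a_0 = 4
y_1 = S_1(0) = a_1 = 1
y_2 = S_2(0) = a_2 = -4
y_3 = S_3(0) = a_3 = 3
y_4 = S_4(0) = a_4 = 2
y_5 = S_4(3) = 5
t_q=47/4 is in segment 4 (τ=3/4); S_4(τ)=140561/65920

y_0=4 y_1=1 y_2=-4 y_3=3 y_4=2 y_5=5
S(47/4) = 140561/65920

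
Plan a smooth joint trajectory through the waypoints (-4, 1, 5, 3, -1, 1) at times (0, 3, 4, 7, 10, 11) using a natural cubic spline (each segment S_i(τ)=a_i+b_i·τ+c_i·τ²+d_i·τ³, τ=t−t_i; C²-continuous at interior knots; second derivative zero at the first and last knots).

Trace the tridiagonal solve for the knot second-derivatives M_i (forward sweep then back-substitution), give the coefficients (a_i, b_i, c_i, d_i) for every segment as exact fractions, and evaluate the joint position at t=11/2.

Δ: Δ0=5/3, Δ1=4, Δ2=-2/3, Δ3=-4/3, Δ4=2
row 1: diag=8, rhs=14; c'=1/8, d'=7/4
row 2: denom=8−1·1/8=63/8; d'=(-28−1·7/4)/(63/8)=-34/9
row 3: denom=12−3·8/21=76/7; d'=(-4−3·-34/9)/(76/7)=77/114
row 4: denom=8−3·21/76=545/76; d'=(20−3·77/114)/(545/76)=1366/545
back: M4=1366/545
back: M3=77/114−21/76·1366/545=-28/1635
back: M2=-34/9−8/21·-28/1635=-6166/1635
back: M1=7/4−1/8·-6166/1635=3632/1635
M: M0=0, M1=3632/1635, M2=-6166/1635, M3=-28/1635, M4=1366/545, M5=0
seg 0: a=-4, c=M0/2=0, d=(M1−M0)/(6·3)=1816/14715, b=Δ0−h0·(2M0+M1)/6=303/545
seg 1: a=1, c=M1/2=1816/1635, d=(M2−M1)/(6·1)=-1633/1635, b=Δ1−h1·(2M1+M2)/6=2119/545
seg 2: a=5, c=M2/2=-3083/1635, d=(M3−M2)/(6·3)=341/1635, b=Δ2−h2·(2M2+M3)/6=1018/327
seg 3: a=3, c=M3/2=-14/1635, d=(M4−M3)/(6·3)=2063/14715, b=Δ3−h3·(2M3+M4)/6=-4201/1635
seg 4: a=-1, c=M4/2=683/545, d=(M5−M4)/(6·1)=-683/1635, b=Δ4−h4·(2M4+M5)/6=1904/1635
t_q=11/2 → seg 2, τ=3/2; S=5+1018/327·τ+-3083/1635·τ²+341/1635·τ³=26731/4360

  seg 0: a=-4 b=303/545 c=0 d=1816/14715
  seg 1: a=1 b=2119/545 c=1816/1635 d=-1633/1635
  seg 2: a=5 b=1018/327 c=-3083/1635 d=341/1635
  seg 3: a=3 b=-4201/1635 c=-14/1635 d=2063/14715
  seg 4: a=-1 b=1904/1635 c=683/545 d=-683/1635
S(11/2) = 26731/4360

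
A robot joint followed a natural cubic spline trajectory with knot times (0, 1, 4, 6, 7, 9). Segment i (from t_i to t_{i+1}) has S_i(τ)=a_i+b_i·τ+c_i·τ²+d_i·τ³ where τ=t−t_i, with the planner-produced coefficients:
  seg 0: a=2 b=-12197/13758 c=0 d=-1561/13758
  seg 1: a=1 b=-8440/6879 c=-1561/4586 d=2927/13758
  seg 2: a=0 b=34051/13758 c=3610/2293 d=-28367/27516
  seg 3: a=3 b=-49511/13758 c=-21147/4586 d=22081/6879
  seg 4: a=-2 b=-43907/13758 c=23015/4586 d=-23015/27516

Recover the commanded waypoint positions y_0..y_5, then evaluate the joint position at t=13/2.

y_0 = S_0(0) = a_0 = 2
y_1 = S_1(0) = a_1 = 1
y_2 = S_2(0) = a_2 = 0
y_3 = S_3(0) = a_3 = 3
y_4 = S_4(0) = a_4 = -2
y_5 = S_4(2) = 5
t_q=13/2 is in segment 3 (τ=1/2); S_3(τ)=4119/9172

y_0=2 y_1=1 y_2=0 y_3=3 y_4=-2 y_5=5
S(13/2) = 4119/9172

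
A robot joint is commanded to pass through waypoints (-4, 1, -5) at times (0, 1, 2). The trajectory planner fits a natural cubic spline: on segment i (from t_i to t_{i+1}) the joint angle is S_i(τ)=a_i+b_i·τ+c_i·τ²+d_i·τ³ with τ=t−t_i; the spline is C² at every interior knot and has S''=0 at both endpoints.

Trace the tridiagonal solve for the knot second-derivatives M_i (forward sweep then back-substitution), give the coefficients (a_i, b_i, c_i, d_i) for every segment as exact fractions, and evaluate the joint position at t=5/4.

Δ: Δ0=5, Δ1=-6
row 1: diag=4, rhs=-66; c'=1/4, d'=-33/2
back: M1=-33/2
M: M0=0, M1=-33/2, M2=0
seg 0: a=-4, c=M0/2=0, d=(M1−M0)/(6·1)=-11/4, b=Δ0−h0·(2M0+M1)/6=31/4
seg 1: a=1, c=M1/2=-33/4, d=(M2−M1)/(6·1)=11/4, b=Δ1−h1·(2M1+M2)/6=-1/2
t_q=5/4 → seg 1, τ=1/4; S=1+-1/2·τ+-33/4·τ²+11/4·τ³=103/256

  seg 0: a=-4 b=31/4 c=0 d=-11/4
  seg 1: a=1 b=-1/2 c=-33/4 d=11/4
S(5/4) = 103/256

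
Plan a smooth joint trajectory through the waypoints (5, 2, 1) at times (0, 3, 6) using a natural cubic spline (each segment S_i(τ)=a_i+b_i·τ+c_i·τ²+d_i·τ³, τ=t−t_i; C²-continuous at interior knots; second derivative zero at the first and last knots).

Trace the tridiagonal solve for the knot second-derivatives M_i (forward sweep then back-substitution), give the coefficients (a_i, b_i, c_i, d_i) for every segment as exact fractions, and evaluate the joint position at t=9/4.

Δ: Δ0=-1, Δ1=-1/3
row 1: diag=12, rhs=4; c'=1/4, d'=1/3
back: M1=1/3
M: M0=0, M1=1/3, M2=0
seg 0: a=5, c=M0/2=0, d=(M1−M0)/(6·3)=1/54, b=Δ0−h0·(2M0+M1)/6=-7/6
seg 1: a=2, c=M1/2=1/6, d=(M2−M1)/(6·3)=-1/54, b=Δ1−h1·(2M1+M2)/6=-2/3
t_q=9/4 → seg 0, τ=9/4; S=5+-7/6·τ+0·τ²+1/54·τ³=331/128

  seg 0: a=5 b=-7/6 c=0 d=1/54
  seg 1: a=2 b=-2/3 c=1/6 d=-1/54
S(9/4) = 331/128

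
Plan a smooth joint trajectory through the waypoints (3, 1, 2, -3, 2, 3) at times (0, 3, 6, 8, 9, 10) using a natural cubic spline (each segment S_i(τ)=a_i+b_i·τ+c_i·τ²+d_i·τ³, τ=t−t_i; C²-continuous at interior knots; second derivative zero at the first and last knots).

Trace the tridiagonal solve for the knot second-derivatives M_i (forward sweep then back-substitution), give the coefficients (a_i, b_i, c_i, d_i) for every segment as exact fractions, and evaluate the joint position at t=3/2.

Δ: Δ0=-2/3, Δ1=1/3, Δ2=-5/2, Δ3=5, Δ4=1
row 1: diag=12, rhs=6; c'=1/4, d'=1/2
row 2: denom=10−3·1/4=37/4; d'=(-17−3·1/2)/(37/4)=-2
row 3: denom=6−2·8/37=206/37; d'=(45−2·-2)/(206/37)=1813/206
row 4: denom=4−1·37/206=787/206; d'=(-24−1·1813/206)/(787/206)=-6757/787
back: M4=-6757/787
back: M3=1813/206−37/206·-6757/787=8140/787
back: M2=-2−8/37·8140/787=-3334/787
back: M1=1/2−1/4·-3334/787=1227/787
M: M0=0, M1=1227/787, M2=-3334/787, M3=8140/787, M4=-6757/787, M5=0
seg 0: a=3, c=M0/2=0, d=(M1−M0)/(6·3)=409/4722, b=Δ0−h0·(2M0+M1)/6=-6829/4722
seg 1: a=1, c=M1/2=1227/1574, d=(M2−M1)/(6·3)=-4561/14166, b=Δ1−h1·(2M1+M2)/6=2107/2361
seg 2: a=2, c=M2/2=-1667/787, d=(M3−M2)/(6·2)=5737/4722, b=Δ2−h2·(2M2+M3)/6=-14749/4722
seg 3: a=-3, c=M3/2=4070/787, d=(M4−M3)/(6·1)=-14897/4722, b=Δ3−h3·(2M3+M4)/6=14087/4722
seg 4: a=2, c=M4/2=-6757/1574, d=(M5−M4)/(6·1)=6757/4722, b=Δ4−h4·(2M4+M5)/6=9118/2361
t_q=3/2 → seg 0, τ=3/2; S=3+-6829/4722·τ+0·τ²+409/4722·τ³=14141/12592

  seg 0: a=3 b=-6829/4722 c=0 d=409/4722
  seg 1: a=1 b=2107/2361 c=1227/1574 d=-4561/14166
  seg 2: a=2 b=-14749/4722 c=-1667/787 d=5737/4722
  seg 3: a=-3 b=14087/4722 c=4070/787 d=-14897/4722
  seg 4: a=2 b=9118/2361 c=-6757/1574 d=6757/4722
S(3/2) = 14141/12592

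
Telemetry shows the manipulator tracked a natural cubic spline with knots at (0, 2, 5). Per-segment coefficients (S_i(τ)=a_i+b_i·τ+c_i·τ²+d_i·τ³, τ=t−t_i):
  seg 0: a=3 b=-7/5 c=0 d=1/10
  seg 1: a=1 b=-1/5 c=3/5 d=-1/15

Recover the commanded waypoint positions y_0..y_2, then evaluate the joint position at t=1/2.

y_0 = S_0(0) = a_0 = 3
y_1 = S_1(0) = a_1 = 1
y_2 = S_1(3) = 4
t_q=1/2 is in segment 0 (τ=1/2); S_0(τ)=37/16

y_0=3 y_1=1 y_2=4
S(1/2) = 37/16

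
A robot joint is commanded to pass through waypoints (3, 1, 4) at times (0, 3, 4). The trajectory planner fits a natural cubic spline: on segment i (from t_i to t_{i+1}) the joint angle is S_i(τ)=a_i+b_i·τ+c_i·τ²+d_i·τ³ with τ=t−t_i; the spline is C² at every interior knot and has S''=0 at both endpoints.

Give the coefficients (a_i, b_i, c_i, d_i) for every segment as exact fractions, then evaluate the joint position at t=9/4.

  seg 0: a=3 b=-49/24 c=0 d=11/72
  seg 1: a=1 b=25/12 c=11/8 d=-11/24
S(9/4) = 75/512

Δ: Δ0=-2/3, Δ1=3
row 1: diag=8, rhs=22; c'=1/8, d'=11/4
back: M1=11/4
M: M0=0, M1=11/4, M2=0
seg 0: a=3, c=M0/2=0, d=(M1−M0)/(6·3)=11/72, b=Δ0−h0·(2M0+M1)/6=-49/24
seg 1: a=1, c=M1/2=11/8, d=(M2−M1)/(6·1)=-11/24, b=Δ1−h1·(2M1+M2)/6=25/12
t_q=9/4 → seg 0, τ=9/4; S=3+-49/24·τ+0·τ²+11/72·τ³=75/512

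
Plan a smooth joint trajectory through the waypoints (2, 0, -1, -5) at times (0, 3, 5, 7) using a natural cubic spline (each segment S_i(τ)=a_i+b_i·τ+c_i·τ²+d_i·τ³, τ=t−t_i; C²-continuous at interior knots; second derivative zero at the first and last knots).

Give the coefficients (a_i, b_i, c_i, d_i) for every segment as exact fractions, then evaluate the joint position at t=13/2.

  seg 0: a=2 b=-191/228 c=0 d=13/684
  seg 1: a=0 b=-37/114 c=13/76 d=-59/456
  seg 2: a=-1 b=-68/57 c=-23/38 d=23/228
S(13/2) = -2317/608

Δ: Δ0=-2/3, Δ1=-1/2, Δ2=-2
row 1: diag=10, rhs=1; c'=1/5, d'=1/10
row 2: denom=8−2·1/5=38/5; d'=(-9−2·1/10)/(38/5)=-23/19
back: M2=-23/19
back: M1=1/10−1/5·-23/19=13/38
M: M0=0, M1=13/38, M2=-23/19, M3=0
seg 0: a=2, c=M0/2=0, d=(M1−M0)/(6·3)=13/684, b=Δ0−h0·(2M0+M1)/6=-191/228
seg 1: a=0, c=M1/2=13/76, d=(M2−M1)/(6·2)=-59/456, b=Δ1−h1·(2M1+M2)/6=-37/114
seg 2: a=-1, c=M2/2=-23/38, d=(M3−M2)/(6·2)=23/228, b=Δ2−h2·(2M2+M3)/6=-68/57
t_q=13/2 → seg 2, τ=3/2; S=-1+-68/57·τ+-23/38·τ²+23/228·τ³=-2317/608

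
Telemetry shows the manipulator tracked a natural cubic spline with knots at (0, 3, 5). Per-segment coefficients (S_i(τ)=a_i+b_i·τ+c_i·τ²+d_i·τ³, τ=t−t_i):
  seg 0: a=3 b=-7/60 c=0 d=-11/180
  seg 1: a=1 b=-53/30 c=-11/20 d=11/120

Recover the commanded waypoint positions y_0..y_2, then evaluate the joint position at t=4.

y_0 = S_0(0) = a_0 = 3
y_1 = S_1(0) = a_1 = 1
y_2 = S_1(2) = -4
t_q=4 is in segment 1 (τ=1); S_1(τ)=-49/40

y_0=3 y_1=1 y_2=-4
S(4) = -49/40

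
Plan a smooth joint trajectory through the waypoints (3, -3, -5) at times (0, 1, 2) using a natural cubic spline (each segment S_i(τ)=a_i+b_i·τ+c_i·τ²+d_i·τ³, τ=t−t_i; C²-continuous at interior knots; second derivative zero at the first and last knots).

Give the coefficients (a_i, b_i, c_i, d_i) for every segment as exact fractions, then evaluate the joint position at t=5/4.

Δ: Δ0=-6, Δ1=-2
row 1: diag=4, rhs=24; c'=1/4, d'=6
back: M1=6
M: M0=0, M1=6, M2=0
seg 0: a=3, c=M0/2=0, d=(M1−M0)/(6·1)=1, b=Δ0−h0·(2M0+M1)/6=-7
seg 1: a=-3, c=M1/2=3, d=(M2−M1)/(6·1)=-1, b=Δ1−h1·(2M1+M2)/6=-4
t_q=5/4 → seg 1, τ=1/4; S=-3+-4·τ+3·τ²+-1·τ³=-245/64

  seg 0: a=3 b=-7 c=0 d=1
  seg 1: a=-3 b=-4 c=3 d=-1
S(5/4) = -245/64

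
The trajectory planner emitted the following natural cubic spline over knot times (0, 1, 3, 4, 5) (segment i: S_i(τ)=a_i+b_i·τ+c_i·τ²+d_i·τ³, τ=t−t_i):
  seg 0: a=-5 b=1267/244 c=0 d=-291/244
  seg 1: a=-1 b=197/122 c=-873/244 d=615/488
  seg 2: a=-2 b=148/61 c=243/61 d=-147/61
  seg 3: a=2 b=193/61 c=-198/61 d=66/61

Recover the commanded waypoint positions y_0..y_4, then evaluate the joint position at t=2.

y_0=-5 y_1=-1 y_2=-2 y_3=2 y_4=3
S(2) = -831/488

y_0 = S_0(0) = a_0 = -5
y_1 = S_1(0) = a_1 = -1
y_2 = S_2(0) = a_2 = -2
y_3 = S_3(0) = a_3 = 2
y_4 = S_3(1) = 3
t_q=2 is in segment 1 (τ=1); S_1(τ)=-831/488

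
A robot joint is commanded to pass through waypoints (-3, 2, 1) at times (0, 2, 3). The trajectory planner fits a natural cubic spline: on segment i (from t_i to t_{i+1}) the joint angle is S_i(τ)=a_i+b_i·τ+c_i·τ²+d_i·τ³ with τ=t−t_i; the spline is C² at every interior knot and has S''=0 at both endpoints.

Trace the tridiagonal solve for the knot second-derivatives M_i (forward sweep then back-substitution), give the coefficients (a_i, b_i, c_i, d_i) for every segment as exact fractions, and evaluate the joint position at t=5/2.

  seg 0: a=-3 b=11/3 c=0 d=-7/24
  seg 1: a=2 b=1/6 c=-7/4 d=7/12
S(5/2) = 55/32

Δ: Δ0=5/2, Δ1=-1
row 1: diag=6, rhs=-21; c'=1/6, d'=-7/2
back: M1=-7/2
M: M0=0, M1=-7/2, M2=0
seg 0: a=-3, c=M0/2=0, d=(M1−M0)/(6·2)=-7/24, b=Δ0−h0·(2M0+M1)/6=11/3
seg 1: a=2, c=M1/2=-7/4, d=(M2−M1)/(6·1)=7/12, b=Δ1−h1·(2M1+M2)/6=1/6
t_q=5/2 → seg 1, τ=1/2; S=2+1/6·τ+-7/4·τ²+7/12·τ³=55/32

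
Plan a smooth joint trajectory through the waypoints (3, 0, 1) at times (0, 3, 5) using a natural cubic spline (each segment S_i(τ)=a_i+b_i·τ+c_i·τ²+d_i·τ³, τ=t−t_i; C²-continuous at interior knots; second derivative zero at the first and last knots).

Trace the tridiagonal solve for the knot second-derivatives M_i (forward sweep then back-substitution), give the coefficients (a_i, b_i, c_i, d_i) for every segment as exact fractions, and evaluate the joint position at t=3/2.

  seg 0: a=3 b=-29/20 c=0 d=1/20
  seg 1: a=0 b=-1/10 c=9/20 d=-3/40
S(3/2) = 159/160

Δ: Δ0=-1, Δ1=1/2
row 1: diag=10, rhs=9; c'=1/5, d'=9/10
back: M1=9/10
M: M0=0, M1=9/10, M2=0
seg 0: a=3, c=M0/2=0, d=(M1−M0)/(6·3)=1/20, b=Δ0−h0·(2M0+M1)/6=-29/20
seg 1: a=0, c=M1/2=9/20, d=(M2−M1)/(6·2)=-3/40, b=Δ1−h1·(2M1+M2)/6=-1/10
t_q=3/2 → seg 0, τ=3/2; S=3+-29/20·τ+0·τ²+1/20·τ³=159/160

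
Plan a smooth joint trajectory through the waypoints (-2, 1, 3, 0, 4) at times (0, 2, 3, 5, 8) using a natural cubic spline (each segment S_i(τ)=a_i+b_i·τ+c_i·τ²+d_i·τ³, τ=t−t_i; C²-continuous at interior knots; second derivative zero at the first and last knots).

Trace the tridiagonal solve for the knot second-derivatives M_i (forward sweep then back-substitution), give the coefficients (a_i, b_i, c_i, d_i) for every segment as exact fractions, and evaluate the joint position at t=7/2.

  seg 0: a=-2 b=1055/978 c=0 d=103/978
  seg 1: a=1 b=2291/978 c=103/163 d=-953/978
  seg 2: a=3 b=334/489 c=-747/326 d=2347/3912
  seg 3: a=0 b=-1255/978 c=853/652 d=-853/5868
S(7/2) = 29665/10432

Δ: Δ0=3/2, Δ1=2, Δ2=-3/2, Δ3=4/3
row 1: diag=6, rhs=3; c'=1/6, d'=1/2
row 2: denom=6−1·1/6=35/6; d'=(-21−1·1/2)/(35/6)=-129/35
row 3: denom=10−2·12/35=326/35; d'=(17−2·-129/35)/(326/35)=853/326
back: M3=853/326
back: M2=-129/35−12/35·853/326=-747/163
back: M1=1/2−1/6·-747/163=206/163
M: M0=0, M1=206/163, M2=-747/163, M3=853/326, M4=0
seg 0: a=-2, c=M0/2=0, d=(M1−M0)/(6·2)=103/978, b=Δ0−h0·(2M0+M1)/6=1055/978
seg 1: a=1, c=M1/2=103/163, d=(M2−M1)/(6·1)=-953/978, b=Δ1−h1·(2M1+M2)/6=2291/978
seg 2: a=3, c=M2/2=-747/326, d=(M3−M2)/(6·2)=2347/3912, b=Δ2−h2·(2M2+M3)/6=334/489
seg 3: a=0, c=M3/2=853/652, d=(M4−M3)/(6·3)=-853/5868, b=Δ3−h3·(2M3+M4)/6=-1255/978
t_q=7/2 → seg 2, τ=1/2; S=3+334/489·τ+-747/326·τ²+2347/3912·τ³=29665/10432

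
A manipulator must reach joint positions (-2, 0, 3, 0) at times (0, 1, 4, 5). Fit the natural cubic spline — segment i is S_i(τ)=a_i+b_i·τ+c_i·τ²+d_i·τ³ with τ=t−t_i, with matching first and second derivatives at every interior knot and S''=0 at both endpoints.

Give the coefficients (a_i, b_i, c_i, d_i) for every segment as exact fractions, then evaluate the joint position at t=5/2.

  seg 0: a=-2 b=106/55 c=0 d=4/55
  seg 1: a=0 b=118/55 c=12/55 d=-1/5
  seg 2: a=3 b=-107/55 c=-87/55 d=29/55
S(5/2) = 267/88

Δ: Δ0=2, Δ1=1, Δ2=-3
row 1: diag=8, rhs=-6; c'=3/8, d'=-3/4
row 2: denom=8−3·3/8=55/8; d'=(-24−3·-3/4)/(55/8)=-174/55
back: M2=-174/55
back: M1=-3/4−3/8·-174/55=24/55
M: M0=0, M1=24/55, M2=-174/55, M3=0
seg 0: a=-2, c=M0/2=0, d=(M1−M0)/(6·1)=4/55, b=Δ0−h0·(2M0+M1)/6=106/55
seg 1: a=0, c=M1/2=12/55, d=(M2−M1)/(6·3)=-1/5, b=Δ1−h1·(2M1+M2)/6=118/55
seg 2: a=3, c=M2/2=-87/55, d=(M3−M2)/(6·1)=29/55, b=Δ2−h2·(2M2+M3)/6=-107/55
t_q=5/2 → seg 1, τ=3/2; S=0+118/55·τ+12/55·τ²+-1/5·τ³=267/88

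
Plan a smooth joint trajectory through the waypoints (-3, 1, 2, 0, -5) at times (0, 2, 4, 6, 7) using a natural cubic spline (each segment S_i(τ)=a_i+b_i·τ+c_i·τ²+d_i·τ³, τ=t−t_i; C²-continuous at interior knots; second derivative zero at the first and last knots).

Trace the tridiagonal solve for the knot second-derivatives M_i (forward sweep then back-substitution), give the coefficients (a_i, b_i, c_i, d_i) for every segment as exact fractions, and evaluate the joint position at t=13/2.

Δ: Δ0=2, Δ1=1/2, Δ2=-1, Δ3=-5
row 1: diag=8, rhs=-9; c'=1/4, d'=-9/8
row 2: denom=8−2·1/4=15/2; d'=(-9−2·-9/8)/(15/2)=-9/10
row 3: denom=6−2·4/15=82/15; d'=(-24−2·-9/10)/(82/15)=-333/82
back: M3=-333/82
back: M2=-9/10−4/15·-333/82=15/82
back: M1=-9/8−1/4·15/82=-48/41
M: M0=0, M1=-48/41, M2=15/82, M3=-333/82, M4=0
seg 0: a=-3, c=M0/2=0, d=(M1−M0)/(6·2)=-4/41, b=Δ0−h0·(2M0+M1)/6=98/41
seg 1: a=1, c=M1/2=-24/41, d=(M2−M1)/(6·2)=37/328, b=Δ1−h1·(2M1+M2)/6=50/41
seg 2: a=2, c=M2/2=15/164, d=(M3−M2)/(6·2)=-29/82, b=Δ2−h2·(2M2+M3)/6=19/82
seg 3: a=0, c=M3/2=-333/164, d=(M4−M3)/(6·1)=111/164, b=Δ3−h3·(2M3+M4)/6=-299/82
t_q=13/2 → seg 3, τ=1/2; S=0+-299/82·τ+-333/164·τ²+111/164·τ³=-2947/1312

  seg 0: a=-3 b=98/41 c=0 d=-4/41
  seg 1: a=1 b=50/41 c=-24/41 d=37/328
  seg 2: a=2 b=19/82 c=15/164 d=-29/82
  seg 3: a=0 b=-299/82 c=-333/164 d=111/164
S(13/2) = -2947/1312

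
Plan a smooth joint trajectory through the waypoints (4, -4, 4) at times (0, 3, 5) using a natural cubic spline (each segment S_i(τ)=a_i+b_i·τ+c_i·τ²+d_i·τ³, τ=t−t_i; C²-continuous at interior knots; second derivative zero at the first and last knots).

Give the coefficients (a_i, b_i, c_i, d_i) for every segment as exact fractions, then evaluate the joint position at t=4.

  seg 0: a=4 b=-14/3 c=0 d=2/9
  seg 1: a=-4 b=4/3 c=2 d=-1/3
S(4) = -1

Δ: Δ0=-8/3, Δ1=4
row 1: diag=10, rhs=40; c'=1/5, d'=4
back: M1=4
M: M0=0, M1=4, M2=0
seg 0: a=4, c=M0/2=0, d=(M1−M0)/(6·3)=2/9, b=Δ0−h0·(2M0+M1)/6=-14/3
seg 1: a=-4, c=M1/2=2, d=(M2−M1)/(6·2)=-1/3, b=Δ1−h1·(2M1+M2)/6=4/3
t_q=4 → seg 1, τ=1; S=-4+4/3·τ+2·τ²+-1/3·τ³=-1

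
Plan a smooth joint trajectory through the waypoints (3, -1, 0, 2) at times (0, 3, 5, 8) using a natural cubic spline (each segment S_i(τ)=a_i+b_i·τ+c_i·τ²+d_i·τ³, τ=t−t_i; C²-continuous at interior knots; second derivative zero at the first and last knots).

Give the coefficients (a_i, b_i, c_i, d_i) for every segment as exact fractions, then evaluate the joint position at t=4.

Δ: Δ0=-4/3, Δ1=1/2, Δ2=2/3
row 1: diag=10, rhs=11; c'=1/5, d'=11/10
row 2: denom=10−2·1/5=48/5; d'=(1−2·11/10)/(48/5)=-1/8
back: M2=-1/8
back: M1=11/10−1/5·-1/8=9/8
M: M0=0, M1=9/8, M2=-1/8, M3=0
seg 0: a=3, c=M0/2=0, d=(M1−M0)/(6·3)=1/16, b=Δ0−h0·(2M0+M1)/6=-91/48
seg 1: a=-1, c=M1/2=9/16, d=(M2−M1)/(6·2)=-5/48, b=Δ1−h1·(2M1+M2)/6=-5/24
seg 2: a=0, c=M2/2=-1/16, d=(M3−M2)/(6·3)=1/144, b=Δ2−h2·(2M2+M3)/6=19/24
t_q=4 → seg 1, τ=1; S=-1+-5/24·τ+9/16·τ²+-5/48·τ³=-3/4

  seg 0: a=3 b=-91/48 c=0 d=1/16
  seg 1: a=-1 b=-5/24 c=9/16 d=-5/48
  seg 2: a=0 b=19/24 c=-1/16 d=1/144
S(4) = -3/4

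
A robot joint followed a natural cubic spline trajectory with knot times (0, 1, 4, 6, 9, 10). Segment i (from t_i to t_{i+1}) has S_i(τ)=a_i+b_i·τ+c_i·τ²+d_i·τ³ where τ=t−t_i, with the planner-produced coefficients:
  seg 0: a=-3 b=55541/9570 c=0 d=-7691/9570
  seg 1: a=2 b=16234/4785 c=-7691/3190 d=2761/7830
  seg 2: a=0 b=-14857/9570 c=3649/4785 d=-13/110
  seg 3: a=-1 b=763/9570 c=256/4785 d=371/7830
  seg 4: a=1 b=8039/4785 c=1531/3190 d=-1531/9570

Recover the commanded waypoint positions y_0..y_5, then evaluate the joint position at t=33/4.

y_0=-3 y_1=2 y_2=0 y_3=-1 y_4=1 y_5=3
S(33/4) = -2053/204160

y_0 = S_0(0) = a_0 = -3
y_1 = S_1(0) = a_1 = 2
y_2 = S_2(0) = a_2 = 0
y_3 = S_3(0) = a_3 = -1
y_4 = S_4(0) = a_4 = 1
y_5 = S_4(1) = 3
t_q=33/4 is in segment 3 (τ=9/4); S_3(τ)=-2053/204160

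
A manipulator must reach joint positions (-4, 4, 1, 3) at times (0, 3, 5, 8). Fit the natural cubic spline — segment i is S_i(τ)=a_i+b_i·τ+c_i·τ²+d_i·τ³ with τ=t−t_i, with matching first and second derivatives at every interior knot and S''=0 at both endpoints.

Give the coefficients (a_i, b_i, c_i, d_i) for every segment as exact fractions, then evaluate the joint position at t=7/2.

Δ: Δ0=8/3, Δ1=-3/2, Δ2=2/3
row 1: diag=10, rhs=-25; c'=1/5, d'=-5/2
row 2: denom=10−2·1/5=48/5; d'=(13−2·-5/2)/(48/5)=15/8
back: M2=15/8
back: M1=-5/2−1/5·15/8=-23/8
M: M0=0, M1=-23/8, M2=15/8, M3=0
seg 0: a=-4, c=M0/2=0, d=(M1−M0)/(6·3)=-23/144, b=Δ0−h0·(2M0+M1)/6=197/48
seg 1: a=4, c=M1/2=-23/16, d=(M2−M1)/(6·2)=19/48, b=Δ1−h1·(2M1+M2)/6=-5/24
seg 2: a=1, c=M2/2=15/16, d=(M3−M2)/(6·3)=-5/48, b=Δ2−h2·(2M2+M3)/6=-29/24
t_q=7/2 → seg 1, τ=1/2; S=4+-5/24·τ+-23/16·τ²+19/48·τ³=459/128

  seg 0: a=-4 b=197/48 c=0 d=-23/144
  seg 1: a=4 b=-5/24 c=-23/16 d=19/48
  seg 2: a=1 b=-29/24 c=15/16 d=-5/48
S(7/2) = 459/128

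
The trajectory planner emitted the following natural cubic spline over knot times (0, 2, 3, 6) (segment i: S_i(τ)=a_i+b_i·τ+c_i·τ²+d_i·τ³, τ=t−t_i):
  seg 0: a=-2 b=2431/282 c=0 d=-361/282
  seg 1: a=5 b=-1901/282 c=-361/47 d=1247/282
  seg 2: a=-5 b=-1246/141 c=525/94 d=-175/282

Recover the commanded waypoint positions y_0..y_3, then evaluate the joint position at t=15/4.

y_0 = S_0(0) = a_0 = -2
y_1 = S_1(0) = a_1 = 5
y_2 = S_2(0) = a_2 = -5
y_3 = S_2(3) = 2
t_q=15/4 is in segment 2 (τ=3/4); S_2(τ)=-52627/6016

y_0=-2 y_1=5 y_2=-5 y_3=2
S(15/4) = -52627/6016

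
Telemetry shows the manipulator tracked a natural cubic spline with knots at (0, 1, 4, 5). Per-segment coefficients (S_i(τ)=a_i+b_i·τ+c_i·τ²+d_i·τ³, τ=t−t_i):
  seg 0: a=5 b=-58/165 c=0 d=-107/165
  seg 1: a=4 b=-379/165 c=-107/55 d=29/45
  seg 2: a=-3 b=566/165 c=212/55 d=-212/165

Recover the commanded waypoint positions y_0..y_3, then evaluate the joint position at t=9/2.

y_0 = S_0(0) = a_0 = 5
y_1 = S_1(0) = a_1 = 4
y_2 = S_2(0) = a_2 = -3
y_3 = S_2(1) = 3
t_q=9/2 is in segment 2 (τ=1/2); S_2(τ)=-53/110

y_0=5 y_1=4 y_2=-3 y_3=3
S(9/2) = -53/110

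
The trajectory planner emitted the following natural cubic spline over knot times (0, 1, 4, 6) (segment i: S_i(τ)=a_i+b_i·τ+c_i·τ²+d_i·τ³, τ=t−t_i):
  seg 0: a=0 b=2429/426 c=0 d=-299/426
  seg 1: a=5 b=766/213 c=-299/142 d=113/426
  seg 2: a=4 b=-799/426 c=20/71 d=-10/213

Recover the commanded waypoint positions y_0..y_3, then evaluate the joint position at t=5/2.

y_0 = S_0(0) = a_0 = 0
y_1 = S_1(0) = a_1 = 5
y_2 = S_2(0) = a_2 = 4
y_3 = S_2(2) = 1
t_q=5/2 is in segment 1 (τ=3/2); S_1(τ)=7443/1136

y_0=0 y_1=5 y_2=4 y_3=1
S(5/2) = 7443/1136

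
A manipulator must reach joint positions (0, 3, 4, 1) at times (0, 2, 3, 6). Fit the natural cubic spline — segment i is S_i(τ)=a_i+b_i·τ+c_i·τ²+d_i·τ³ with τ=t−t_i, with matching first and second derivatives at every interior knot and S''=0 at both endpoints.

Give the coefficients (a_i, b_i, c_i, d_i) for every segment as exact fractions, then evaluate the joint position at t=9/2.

  seg 0: a=0 b=149/94 c=0 d=-1/47
  seg 1: a=3 b=125/94 c=-6/47 d=-19/94
  seg 2: a=4 b=22/47 c=-69/94 d=23/282
S(9/2) = 2501/752

Δ: Δ0=3/2, Δ1=1, Δ2=-1
row 1: diag=6, rhs=-3; c'=1/6, d'=-1/2
row 2: denom=8−1·1/6=47/6; d'=(-12−1·-1/2)/(47/6)=-69/47
back: M2=-69/47
back: M1=-1/2−1/6·-69/47=-12/47
M: M0=0, M1=-12/47, M2=-69/47, M3=0
seg 0: a=0, c=M0/2=0, d=(M1−M0)/(6·2)=-1/47, b=Δ0−h0·(2M0+M1)/6=149/94
seg 1: a=3, c=M1/2=-6/47, d=(M2−M1)/(6·1)=-19/94, b=Δ1−h1·(2M1+M2)/6=125/94
seg 2: a=4, c=M2/2=-69/94, d=(M3−M2)/(6·3)=23/282, b=Δ2−h2·(2M2+M3)/6=22/47
t_q=9/2 → seg 2, τ=3/2; S=4+22/47·τ+-69/94·τ²+23/282·τ³=2501/752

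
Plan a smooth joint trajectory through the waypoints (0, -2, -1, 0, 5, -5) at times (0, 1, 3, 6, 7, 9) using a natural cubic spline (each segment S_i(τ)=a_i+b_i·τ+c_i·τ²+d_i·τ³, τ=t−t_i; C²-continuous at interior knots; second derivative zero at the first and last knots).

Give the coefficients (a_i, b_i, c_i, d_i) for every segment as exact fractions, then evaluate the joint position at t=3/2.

  seg 0: a=0 b=-17699/6924 c=0 d=3851/6924
  seg 1: a=-2 b=-3073/3462 c=3851/2308 d=-6749/13848
  seg 2: a=-1 b=-107/1731 c=-1449/1154 d=1601/3462
  seg 3: a=0 b=16931/3462 c=1677/577 d=-9683/3462
  seg 4: a=5 b=4003/1731 c=-6329/1154 d=6329/6924
S(3/2) = -77091/36928

Δ: Δ0=-2, Δ1=1/2, Δ2=1/3, Δ3=5, Δ4=-5
row 1: diag=6, rhs=15; c'=1/3, d'=5/2
row 2: denom=10−2·1/3=28/3; d'=(-1−2·5/2)/(28/3)=-9/14
row 3: denom=8−3·9/28=197/28; d'=(28−3·-9/14)/(197/28)=838/197
row 4: denom=6−1·28/197=1154/197; d'=(-60−1·838/197)/(1154/197)=-6329/577
back: M4=-6329/577
back: M3=838/197−28/197·-6329/577=3354/577
back: M2=-9/14−9/28·3354/577=-1449/577
back: M1=5/2−1/3·-1449/577=3851/1154
M: M0=0, M1=3851/1154, M2=-1449/577, M3=3354/577, M4=-6329/577, M5=0
seg 0: a=0, c=M0/2=0, d=(M1−M0)/(6·1)=3851/6924, b=Δ0−h0·(2M0+M1)/6=-17699/6924
seg 1: a=-2, c=M1/2=3851/2308, d=(M2−M1)/(6·2)=-6749/13848, b=Δ1−h1·(2M1+M2)/6=-3073/3462
seg 2: a=-1, c=M2/2=-1449/1154, d=(M3−M2)/(6·3)=1601/3462, b=Δ2−h2·(2M2+M3)/6=-107/1731
seg 3: a=0, c=M3/2=1677/577, d=(M4−M3)/(6·1)=-9683/3462, b=Δ3−h3·(2M3+M4)/6=16931/3462
seg 4: a=5, c=M4/2=-6329/1154, d=(M5−M4)/(6·2)=6329/6924, b=Δ4−h4·(2M4+M5)/6=4003/1731
t_q=3/2 → seg 1, τ=1/2; S=-2+-3073/3462·τ+3851/2308·τ²+-6749/13848·τ³=-77091/36928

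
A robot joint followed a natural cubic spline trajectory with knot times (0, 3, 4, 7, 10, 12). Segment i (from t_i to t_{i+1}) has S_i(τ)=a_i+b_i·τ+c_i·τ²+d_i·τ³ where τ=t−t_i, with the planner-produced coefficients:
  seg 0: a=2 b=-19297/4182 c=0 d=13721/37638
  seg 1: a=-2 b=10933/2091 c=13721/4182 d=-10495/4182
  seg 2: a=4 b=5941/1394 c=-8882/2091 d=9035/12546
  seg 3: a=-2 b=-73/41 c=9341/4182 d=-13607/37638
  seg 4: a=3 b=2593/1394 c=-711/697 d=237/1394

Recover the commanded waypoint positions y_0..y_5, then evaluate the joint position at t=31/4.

y_0 = S_0(0) = a_0 = 2
y_1 = S_1(0) = a_1 = -2
y_2 = S_2(0) = a_2 = 4
y_3 = S_3(0) = a_3 = -2
y_4 = S_4(0) = a_4 = 3
y_5 = S_4(2) = 4
t_q=31/4 is in segment 3 (τ=3/4); S_3(τ)=-199083/89216

y_0=2 y_1=-2 y_2=4 y_3=-2 y_4=3 y_5=4
S(31/4) = -199083/89216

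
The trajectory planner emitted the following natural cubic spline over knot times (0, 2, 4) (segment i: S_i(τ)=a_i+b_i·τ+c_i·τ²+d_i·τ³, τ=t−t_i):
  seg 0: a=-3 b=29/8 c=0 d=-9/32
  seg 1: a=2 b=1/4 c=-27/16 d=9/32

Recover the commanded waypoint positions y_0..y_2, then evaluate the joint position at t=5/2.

y_0=-3 y_1=2 y_2=-2
S(5/2) = 445/256

y_0 = S_0(0) = a_0 = -3
y_1 = S_1(0) = a_1 = 2
y_2 = S_1(2) = -2
t_q=5/2 is in segment 1 (τ=1/2); S_1(τ)=445/256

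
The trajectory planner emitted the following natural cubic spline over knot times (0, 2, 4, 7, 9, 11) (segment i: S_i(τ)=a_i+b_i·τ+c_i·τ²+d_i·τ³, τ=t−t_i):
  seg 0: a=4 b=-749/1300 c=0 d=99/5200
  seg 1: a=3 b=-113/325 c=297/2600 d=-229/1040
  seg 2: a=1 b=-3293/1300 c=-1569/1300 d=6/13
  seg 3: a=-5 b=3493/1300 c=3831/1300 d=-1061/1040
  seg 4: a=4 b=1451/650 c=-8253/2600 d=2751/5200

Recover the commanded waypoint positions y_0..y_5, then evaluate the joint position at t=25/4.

y_0=4 y_1=3 y_2=1 y_3=-5 y_4=4 y_5=0
S(25/4) = -115487/20800

y_0 = S_0(0) = a_0 = 4
y_1 = S_1(0) = a_1 = 3
y_2 = S_2(0) = a_2 = 1
y_3 = S_3(0) = a_3 = -5
y_4 = S_4(0) = a_4 = 4
y_5 = S_4(2) = 0
t_q=25/4 is in segment 2 (τ=9/4); S_2(τ)=-115487/20800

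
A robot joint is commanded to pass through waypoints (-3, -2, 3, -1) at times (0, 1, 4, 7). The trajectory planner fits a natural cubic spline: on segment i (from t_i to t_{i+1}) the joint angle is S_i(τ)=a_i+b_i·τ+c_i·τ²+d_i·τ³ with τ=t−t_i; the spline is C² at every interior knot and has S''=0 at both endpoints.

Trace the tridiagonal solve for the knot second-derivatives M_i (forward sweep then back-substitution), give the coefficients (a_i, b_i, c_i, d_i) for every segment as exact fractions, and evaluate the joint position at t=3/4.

Δ: Δ0=1, Δ1=5/3, Δ2=-4/3
row 1: diag=8, rhs=4; c'=3/8, d'=1/2
row 2: denom=12−3·3/8=87/8; d'=(-18−3·1/2)/(87/8)=-52/29
back: M2=-52/29
back: M1=1/2−3/8·-52/29=34/29
M: M0=0, M1=34/29, M2=-52/29, M3=0
seg 0: a=-3, c=M0/2=0, d=(M1−M0)/(6·1)=17/87, b=Δ0−h0·(2M0+M1)/6=70/87
seg 1: a=-2, c=M1/2=17/29, d=(M2−M1)/(6·3)=-43/261, b=Δ1−h1·(2M1+M2)/6=121/87
seg 2: a=3, c=M2/2=-26/29, d=(M3−M2)/(6·3)=26/261, b=Δ2−h2·(2M2+M3)/6=40/87
t_q=3/4 → seg 0, τ=3/4; S=-3+70/87·τ+0·τ²+17/87·τ³=-4295/1856

  seg 0: a=-3 b=70/87 c=0 d=17/87
  seg 1: a=-2 b=121/87 c=17/29 d=-43/261
  seg 2: a=3 b=40/87 c=-26/29 d=26/261
S(3/4) = -4295/1856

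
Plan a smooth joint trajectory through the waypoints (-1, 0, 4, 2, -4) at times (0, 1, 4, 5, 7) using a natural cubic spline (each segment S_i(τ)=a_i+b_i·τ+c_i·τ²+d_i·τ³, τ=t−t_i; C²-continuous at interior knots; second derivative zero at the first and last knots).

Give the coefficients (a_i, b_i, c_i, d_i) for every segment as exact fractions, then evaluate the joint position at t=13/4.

  seg 0: a=-1 b=374/483 c=0 d=109/483
  seg 1: a=0 b=701/483 c=109/161 d=-346/1449
  seg 2: a=4 b=-451/483 c=-237/161 d=28/69
  seg 3: a=2 b=-1285/483 c=-41/161 d=41/966
S(13/4) = 20469/5152

Δ: Δ0=1, Δ1=4/3, Δ2=-2, Δ3=-3
row 1: diag=8, rhs=2; c'=3/8, d'=1/4
row 2: denom=8−3·3/8=55/8; d'=(-20−3·1/4)/(55/8)=-166/55
row 3: denom=6−1·8/55=322/55; d'=(-6−1·-166/55)/(322/55)=-82/161
back: M3=-82/161
back: M2=-166/55−8/55·-82/161=-474/161
back: M1=1/4−3/8·-474/161=218/161
M: M0=0, M1=218/161, M2=-474/161, M3=-82/161, M4=0
seg 0: a=-1, c=M0/2=0, d=(M1−M0)/(6·1)=109/483, b=Δ0−h0·(2M0+M1)/6=374/483
seg 1: a=0, c=M1/2=109/161, d=(M2−M1)/(6·3)=-346/1449, b=Δ1−h1·(2M1+M2)/6=701/483
seg 2: a=4, c=M2/2=-237/161, d=(M3−M2)/(6·1)=28/69, b=Δ2−h2·(2M2+M3)/6=-451/483
seg 3: a=2, c=M3/2=-41/161, d=(M4−M3)/(6·2)=41/966, b=Δ3−h3·(2M3+M4)/6=-1285/483
t_q=13/4 → seg 1, τ=9/4; S=0+701/483·τ+109/161·τ²+-346/1449·τ³=20469/5152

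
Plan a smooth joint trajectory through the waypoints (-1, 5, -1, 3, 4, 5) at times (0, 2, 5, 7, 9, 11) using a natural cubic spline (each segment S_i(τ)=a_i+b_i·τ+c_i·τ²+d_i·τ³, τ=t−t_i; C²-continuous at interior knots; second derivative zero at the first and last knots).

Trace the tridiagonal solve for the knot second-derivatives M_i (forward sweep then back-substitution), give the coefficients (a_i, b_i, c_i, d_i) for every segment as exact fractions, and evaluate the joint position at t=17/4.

  seg 0: a=-1 b=5671/1285 c=0 d=-454/1285
  seg 1: a=5 b=223/1285 c=-2724/1285 d=1793/3855
  seg 2: a=-1 b=16/1285 c=531/257 d=-689/1285
  seg 3: a=3 b=2368/1285 c=-1479/1285 d=493/2056
  seg 4: a=4 b=299/2570 c=1479/5140 d=-493/10280
S(17/4) = -713/16448

Δ: Δ0=3, Δ1=-2, Δ2=2, Δ3=1/2, Δ4=1/2
row 1: diag=10, rhs=-30; c'=3/10, d'=-3
row 2: denom=10−3·3/10=91/10; d'=(24−3·-3)/(91/10)=330/91
row 3: denom=8−2·20/91=688/91; d'=(-9−2·330/91)/(688/91)=-1479/688
row 4: denom=8−2·91/344=1285/172; d'=(0−2·-1479/688)/(1285/172)=1479/2570
back: M4=1479/2570
back: M3=-1479/688−91/344·1479/2570=-2958/1285
back: M2=330/91−20/91·-2958/1285=1062/257
back: M1=-3−3/10·1062/257=-5448/1285
M: M0=0, M1=-5448/1285, M2=1062/257, M3=-2958/1285, M4=1479/2570, M5=0
seg 0: a=-1, c=M0/2=0, d=(M1−M0)/(6·2)=-454/1285, b=Δ0−h0·(2M0+M1)/6=5671/1285
seg 1: a=5, c=M1/2=-2724/1285, d=(M2−M1)/(6·3)=1793/3855, b=Δ1−h1·(2M1+M2)/6=223/1285
seg 2: a=-1, c=M2/2=531/257, d=(M3−M2)/(6·2)=-689/1285, b=Δ2−h2·(2M2+M3)/6=16/1285
seg 3: a=3, c=M3/2=-1479/1285, d=(M4−M3)/(6·2)=493/2056, b=Δ3−h3·(2M3+M4)/6=2368/1285
seg 4: a=4, c=M4/2=1479/5140, d=(M5−M4)/(6·2)=-493/10280, b=Δ4−h4·(2M4+M5)/6=299/2570
t_q=17/4 → seg 1, τ=9/4; S=5+223/1285·τ+-2724/1285·τ²+1793/3855·τ³=-713/16448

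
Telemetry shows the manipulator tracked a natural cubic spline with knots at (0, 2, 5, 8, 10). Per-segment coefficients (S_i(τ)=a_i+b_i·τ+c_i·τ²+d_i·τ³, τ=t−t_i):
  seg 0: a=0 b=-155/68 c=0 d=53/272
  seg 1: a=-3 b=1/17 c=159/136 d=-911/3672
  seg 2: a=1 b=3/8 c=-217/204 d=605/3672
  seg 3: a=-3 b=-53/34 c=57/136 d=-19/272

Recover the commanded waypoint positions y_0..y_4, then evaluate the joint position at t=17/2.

y_0=0 y_1=-3 y_2=1 y_3=-3 y_4=-5
S(17/2) = -8015/2176

y_0 = S_0(0) = a_0 = 0
y_1 = S_1(0) = a_1 = -3
y_2 = S_2(0) = a_2 = 1
y_3 = S_3(0) = a_3 = -3
y_4 = S_3(2) = -5
t_q=17/2 is in segment 3 (τ=1/2); S_3(τ)=-8015/2176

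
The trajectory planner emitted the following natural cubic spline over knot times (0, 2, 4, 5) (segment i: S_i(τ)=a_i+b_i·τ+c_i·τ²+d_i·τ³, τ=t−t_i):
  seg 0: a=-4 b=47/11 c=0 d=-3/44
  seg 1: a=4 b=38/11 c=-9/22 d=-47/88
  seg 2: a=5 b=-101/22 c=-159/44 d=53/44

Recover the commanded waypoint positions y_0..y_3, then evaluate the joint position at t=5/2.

y_0=-4 y_1=4 y_2=5 y_3=-2
S(5/2) = 3913/704

y_0 = S_0(0) = a_0 = -4
y_1 = S_1(0) = a_1 = 4
y_2 = S_2(0) = a_2 = 5
y_3 = S_2(1) = -2
t_q=5/2 is in segment 1 (τ=1/2); S_1(τ)=3913/704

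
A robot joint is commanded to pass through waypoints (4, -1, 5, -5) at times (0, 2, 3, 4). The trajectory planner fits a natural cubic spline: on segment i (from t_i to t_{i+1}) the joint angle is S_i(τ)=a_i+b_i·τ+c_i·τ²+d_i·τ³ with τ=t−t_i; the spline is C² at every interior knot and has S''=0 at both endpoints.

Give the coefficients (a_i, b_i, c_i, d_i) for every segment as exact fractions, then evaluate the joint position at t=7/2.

Δ: Δ0=-5/2, Δ1=6, Δ2=-10
row 1: diag=6, rhs=51; c'=1/6, d'=17/2
row 2: denom=4−1·1/6=23/6; d'=(-96−1·17/2)/(23/6)=-627/23
back: M2=-627/23
back: M1=17/2−1/6·-627/23=300/23
M: M0=0, M1=300/23, M2=-627/23, M3=0
seg 0: a=4, c=M0/2=0, d=(M1−M0)/(6·2)=25/23, b=Δ0−h0·(2M0+M1)/6=-315/46
seg 1: a=-1, c=M1/2=150/23, d=(M2−M1)/(6·1)=-309/46, b=Δ1−h1·(2M1+M2)/6=285/46
seg 2: a=5, c=M2/2=-627/46, d=(M3−M2)/(6·1)=209/46, b=Δ2−h2·(2M2+M3)/6=-21/23
t_q=7/2 → seg 2, τ=1/2; S=5+-21/23·τ+-627/46·τ²+209/46·τ³=627/368

  seg 0: a=4 b=-315/46 c=0 d=25/23
  seg 1: a=-1 b=285/46 c=150/23 d=-309/46
  seg 2: a=5 b=-21/23 c=-627/46 d=209/46
S(7/2) = 627/368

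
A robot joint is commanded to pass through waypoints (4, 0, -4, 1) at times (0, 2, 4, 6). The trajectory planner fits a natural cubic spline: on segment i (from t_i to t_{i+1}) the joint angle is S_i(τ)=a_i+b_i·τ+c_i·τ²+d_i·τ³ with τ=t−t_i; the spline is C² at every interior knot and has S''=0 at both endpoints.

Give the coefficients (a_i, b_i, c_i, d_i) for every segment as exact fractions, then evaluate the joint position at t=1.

Δ: Δ0=-2, Δ1=-2, Δ2=5/2
row 1: diag=8, rhs=0; c'=1/4, d'=0
row 2: denom=8−2·1/4=15/2; d'=(27−2·0)/(15/2)=18/5
back: M2=18/5
back: M1=0−1/4·18/5=-9/10
M: M0=0, M1=-9/10, M2=18/5, M3=0
seg 0: a=4, c=M0/2=0, d=(M1−M0)/(6·2)=-3/40, b=Δ0−h0·(2M0+M1)/6=-17/10
seg 1: a=0, c=M1/2=-9/20, d=(M2−M1)/(6·2)=3/8, b=Δ1−h1·(2M1+M2)/6=-13/5
seg 2: a=-4, c=M2/2=9/5, d=(M3−M2)/(6·2)=-3/10, b=Δ2−h2·(2M2+M3)/6=1/10
t_q=1 → seg 0, τ=1; S=4+-17/10·τ+0·τ²+-3/40·τ³=89/40

  seg 0: a=4 b=-17/10 c=0 d=-3/40
  seg 1: a=0 b=-13/5 c=-9/20 d=3/8
  seg 2: a=-4 b=1/10 c=9/5 d=-3/10
S(1) = 89/40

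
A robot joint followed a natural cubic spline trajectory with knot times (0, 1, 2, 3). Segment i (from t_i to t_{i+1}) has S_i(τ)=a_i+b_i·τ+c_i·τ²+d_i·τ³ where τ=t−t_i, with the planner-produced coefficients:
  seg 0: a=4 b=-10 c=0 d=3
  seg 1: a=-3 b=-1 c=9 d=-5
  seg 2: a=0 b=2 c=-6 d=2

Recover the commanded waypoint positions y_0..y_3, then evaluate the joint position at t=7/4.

y_0=4 y_1=-3 y_2=0 y_3=-2
S(7/4) = -51/64

y_0 = S_0(0) = a_0 = 4
y_1 = S_1(0) = a_1 = -3
y_2 = S_2(0) = a_2 = 0
y_3 = S_2(1) = -2
t_q=7/4 is in segment 1 (τ=3/4); S_1(τ)=-51/64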